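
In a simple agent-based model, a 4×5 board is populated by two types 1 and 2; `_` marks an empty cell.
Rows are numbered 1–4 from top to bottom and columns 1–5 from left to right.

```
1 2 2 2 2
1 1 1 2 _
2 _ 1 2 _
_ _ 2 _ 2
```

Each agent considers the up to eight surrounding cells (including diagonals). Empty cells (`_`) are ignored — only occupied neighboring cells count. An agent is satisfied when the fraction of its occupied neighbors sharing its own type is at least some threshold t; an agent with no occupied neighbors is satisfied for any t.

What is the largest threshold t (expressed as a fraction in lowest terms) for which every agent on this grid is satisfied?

Row 1: (1,1)1 2/3 · (1,2)2 1/5 · (1,3)2 3/5 · (1,4)2 3/4 · (1,5)2 2/2
Row 2: (2,1)1 2/4 · (2,2)1 4/7 · (2,3)1 2/7 · (2,4)2 4/6
Row 3: (3,1)2 0/2 · (3,3)1 2/5 · (3,4)2 3/5
Row 4: (4,3)2 1/2 · (4,5)2 1/1
The smallest same-type fraction is 0/2 at (3,1), which reduces to 0/1. Any threshold above that leaves this agent unsatisfied.

0/1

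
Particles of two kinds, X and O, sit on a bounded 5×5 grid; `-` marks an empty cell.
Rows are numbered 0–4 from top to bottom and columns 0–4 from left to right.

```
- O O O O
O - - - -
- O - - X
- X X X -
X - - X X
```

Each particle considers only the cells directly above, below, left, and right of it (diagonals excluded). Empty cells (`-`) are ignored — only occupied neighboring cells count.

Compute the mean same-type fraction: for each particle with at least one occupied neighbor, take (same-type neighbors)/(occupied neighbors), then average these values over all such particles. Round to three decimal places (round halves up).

(0,1)O 1/1
(0,2)O 2/2
(0,3)O 2/2
(0,4)O 1/1
(1,0)O — no occupied neighbors
(2,1)O 0/1
(2,4)X — no occupied neighbors
(3,1)X 1/2
(3,2)X 2/2
(3,3)X 2/2
(4,0)X — no occupied neighbors
(4,3)X 2/2
(4,4)X 1/1
Sum over 10 particles: 1/1 + 2/2 + 2/2 + 1/1 + 0/1 + 1/2 + 2/2 + 2/2 + 2/2 + 1/1 = 17/2; mean = 17/2 ÷ 10 = 17/20 = 0.85 → 0.850.

0.850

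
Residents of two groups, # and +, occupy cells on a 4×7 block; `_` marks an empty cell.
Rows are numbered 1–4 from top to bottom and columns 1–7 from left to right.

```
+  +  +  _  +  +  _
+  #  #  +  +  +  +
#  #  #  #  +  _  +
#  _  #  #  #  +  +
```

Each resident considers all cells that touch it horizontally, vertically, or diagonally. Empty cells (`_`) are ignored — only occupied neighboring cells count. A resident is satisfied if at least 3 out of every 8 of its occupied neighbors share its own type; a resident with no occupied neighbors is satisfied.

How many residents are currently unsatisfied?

0

Row 1: (1,1)+ 2/3 ✓ · (1,2)+ 3/5 ✓ · (1,3)+ 2/4 ✓ · (1,5)+ 4/4 ✓ · (1,6)+ 4/4 ✓
Row 2: (2,1)+ 2/5 ✓ · (2,2)# 4/8 ✓ · (2,3)# 4/7 ✓ · (2,4)+ 4/7 ✓ · (2,5)+ 5/6 ✓ · (2,6)+ 6/6 ✓ · (2,7)+ 3/3 ✓
Row 3: (3,1)# 3/4 ✓ · (3,2)# 6/7 ✓ · (3,3)# 6/7 ✓ · (3,4)# 5/8 ✓ · (3,5)+ 4/7 ✓ · (3,7)+ 4/4 ✓
Row 4: (4,1)# 2/2 ✓ · (4,3)# 4/4 ✓ · (4,4)# 4/5 ✓ · (4,5)# 2/4 ✓ · (4,6)+ 3/4 ✓ · (4,7)+ 2/2 ✓
Every one meets the threshold.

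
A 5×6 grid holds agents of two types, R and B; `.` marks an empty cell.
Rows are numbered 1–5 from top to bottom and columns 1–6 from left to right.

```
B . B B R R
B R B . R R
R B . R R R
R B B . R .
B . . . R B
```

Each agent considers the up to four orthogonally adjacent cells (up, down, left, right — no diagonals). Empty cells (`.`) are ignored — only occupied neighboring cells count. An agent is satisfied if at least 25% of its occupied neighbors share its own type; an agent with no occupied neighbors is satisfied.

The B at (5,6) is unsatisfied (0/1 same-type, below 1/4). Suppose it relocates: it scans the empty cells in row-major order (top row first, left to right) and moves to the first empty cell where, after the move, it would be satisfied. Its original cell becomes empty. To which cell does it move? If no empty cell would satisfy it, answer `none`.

(1,2)

Vacating (5,6). Empty cells in order:
  (1,2): 2/3 same-type → satisfied — stop here.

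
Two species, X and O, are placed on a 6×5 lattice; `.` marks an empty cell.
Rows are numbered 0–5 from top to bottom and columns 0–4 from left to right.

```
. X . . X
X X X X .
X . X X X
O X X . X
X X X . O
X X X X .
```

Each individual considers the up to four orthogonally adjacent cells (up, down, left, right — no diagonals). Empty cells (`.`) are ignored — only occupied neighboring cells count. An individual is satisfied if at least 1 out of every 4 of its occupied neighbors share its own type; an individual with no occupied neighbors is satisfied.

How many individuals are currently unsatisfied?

2

Row 0: (0,1)X 1/1 satisfied · (0,4)X 0/0 satisfied
Row 1: (1,0)X 2/2 satisfied · (1,1)X 3/3 satisfied · (1,2)X 3/3 satisfied · (1,3)X 2/2 satisfied
Row 2: (2,0)X 1/2 satisfied · (2,2)X 3/3 satisfied · (2,3)X 3/3 satisfied · (2,4)X 2/2 satisfied
Row 3: (3,0)O 0/3 not · (3,1)X 2/3 satisfied · (3,2)X 3/3 satisfied · (3,4)X 1/2 satisfied
Row 4: (4,0)X 2/3 satisfied · (4,1)X 4/4 satisfied · (4,2)X 3/3 satisfied · (4,4)O 0/1 not
Row 5: (5,0)X 2/2 satisfied · (5,1)X 3/3 satisfied · (5,2)X 3/3 satisfied · (5,3)X 1/1 satisfied
Unsatisfied: (3,0), (4,4) — 2 in total.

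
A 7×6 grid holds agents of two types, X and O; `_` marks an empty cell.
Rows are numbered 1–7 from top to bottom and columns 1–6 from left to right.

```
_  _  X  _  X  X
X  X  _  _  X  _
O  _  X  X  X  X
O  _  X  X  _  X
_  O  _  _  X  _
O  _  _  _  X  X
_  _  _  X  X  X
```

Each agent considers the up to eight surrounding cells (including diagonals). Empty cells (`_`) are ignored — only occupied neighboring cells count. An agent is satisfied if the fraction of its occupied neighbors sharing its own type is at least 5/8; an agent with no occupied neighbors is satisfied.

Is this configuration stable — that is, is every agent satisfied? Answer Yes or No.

No

Row 1: (1,3)X 1/1 ok · (1,5)X 2/2 ok · (1,6)X 2/2 ok
Row 2: (2,1)X 1/2 unhappy · (2,2)X 3/4 ok · (2,5)X 5/5 ok
Row 3: (3,1)O 1/3 unhappy · (3,3)X 4/4 ok · (3,4)X 5/5 ok · (3,5)X 5/5 ok · (3,6)X 3/3 ok
Row 4: (4,1)O 2/2 ok · (4,3)X 3/4 ok · (4,4)X 5/5 ok · (4,6)X 3/3 ok
Row 5: (5,2)O 2/3 ok · (5,5)X 4/4 ok
Row 6: (6,1)O 1/1 ok · (6,5)X 5/5 ok · (6,6)X 4/4 ok
Row 7: (7,4)X 2/2 ok · (7,5)X 4/4 ok · (7,6)X 3/3 ok
For instance (2,1) has only 1/2 same-type neighbors, below 5/8.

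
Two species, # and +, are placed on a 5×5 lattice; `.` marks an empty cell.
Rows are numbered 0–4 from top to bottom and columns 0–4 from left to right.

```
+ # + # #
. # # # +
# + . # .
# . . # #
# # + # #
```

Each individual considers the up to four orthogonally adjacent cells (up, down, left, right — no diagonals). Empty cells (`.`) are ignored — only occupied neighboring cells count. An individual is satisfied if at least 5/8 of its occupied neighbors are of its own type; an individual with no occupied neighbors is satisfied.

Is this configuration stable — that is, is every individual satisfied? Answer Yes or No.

(0,0)+ 0/1 unhappy
(0,1)# 1/3 unhappy
(0,2)+ 0/3 unhappy
(0,3)# 2/3 ok
(0,4)# 1/2 unhappy
(1,1)# 2/3 ok
(1,2)# 2/3 ok
(1,3)# 3/4 ok
(1,4)+ 0/2 unhappy
(2,0)# 1/2 unhappy
(2,1)+ 0/2 unhappy
(2,3)# 2/2 ok
(3,0)# 2/2 ok
(3,3)# 3/3 ok
(3,4)# 2/2 ok
(4,0)# 2/2 ok
(4,1)# 1/2 unhappy
(4,2)+ 0/2 unhappy
(4,3)# 2/3 ok
(4,4)# 2/2 ok
For instance (0,0) has only 0/1 same-type neighbors, below 5/8.

No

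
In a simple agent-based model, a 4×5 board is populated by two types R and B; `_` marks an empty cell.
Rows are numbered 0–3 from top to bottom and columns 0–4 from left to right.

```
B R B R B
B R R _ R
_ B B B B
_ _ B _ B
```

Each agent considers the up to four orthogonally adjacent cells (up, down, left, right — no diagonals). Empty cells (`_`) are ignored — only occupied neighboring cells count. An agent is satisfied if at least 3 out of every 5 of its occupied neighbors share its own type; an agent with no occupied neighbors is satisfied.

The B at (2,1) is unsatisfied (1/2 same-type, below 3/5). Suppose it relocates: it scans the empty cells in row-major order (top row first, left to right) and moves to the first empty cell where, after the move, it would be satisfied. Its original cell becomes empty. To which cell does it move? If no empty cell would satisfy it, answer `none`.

(2,0)

Vacating (2,1). Empty cells in order:
  (1,3): 1/4 same-type → still unsatisfied.
  (2,0): 1/1 same-type → satisfied — stop here.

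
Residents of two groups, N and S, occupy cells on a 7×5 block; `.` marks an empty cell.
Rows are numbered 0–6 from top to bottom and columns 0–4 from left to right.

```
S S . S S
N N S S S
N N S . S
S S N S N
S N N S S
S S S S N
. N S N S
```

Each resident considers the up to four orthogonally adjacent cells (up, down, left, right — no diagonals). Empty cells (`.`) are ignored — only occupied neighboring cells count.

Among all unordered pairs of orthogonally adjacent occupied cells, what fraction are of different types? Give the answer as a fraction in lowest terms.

25/49

Scan each occupied cell's neighbors to the right and below so each pair is counted once.
From row 0: 2 unlike of 6 pairs (running 2/6).
From row 1: 1 unlike of 8 pairs (running 3/14).
From row 2: 5 unlike of 6 pairs (running 8/20).
From row 3: 5 unlike of 9 pairs (running 13/29).
From row 4: 5 unlike of 9 pairs (running 18/38).
From row 5: 4 unlike of 8 pairs (running 22/46).
From row 6: 3 unlike of 3 pairs (running 25/49).
Total adjacent occupied pairs: 49; unlike-type pairs: 25.
25/49 is already in lowest terms.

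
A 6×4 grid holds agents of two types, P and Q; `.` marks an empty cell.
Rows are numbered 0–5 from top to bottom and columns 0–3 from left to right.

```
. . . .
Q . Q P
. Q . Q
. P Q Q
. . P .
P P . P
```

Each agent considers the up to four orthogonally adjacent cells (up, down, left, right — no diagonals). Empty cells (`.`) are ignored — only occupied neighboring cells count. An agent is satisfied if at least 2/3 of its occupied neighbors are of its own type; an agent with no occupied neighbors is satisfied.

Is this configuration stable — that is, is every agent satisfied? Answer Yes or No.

No

(1,0)Q 0/0 ✓
(1,2)Q 0/1 ✗
(1,3)P 0/2 ✗
(2,1)Q 0/1 ✗
(2,3)Q 1/2 ✗
(3,1)P 0/2 ✗
(3,2)Q 1/3 ✗
(3,3)Q 2/2 ✓
(4,2)P 0/1 ✗
(5,0)P 1/1 ✓
(5,1)P 1/1 ✓
(5,3)P 0/0 ✓
For instance (1,2) has only 0/1 same-type neighbors, below 2/3.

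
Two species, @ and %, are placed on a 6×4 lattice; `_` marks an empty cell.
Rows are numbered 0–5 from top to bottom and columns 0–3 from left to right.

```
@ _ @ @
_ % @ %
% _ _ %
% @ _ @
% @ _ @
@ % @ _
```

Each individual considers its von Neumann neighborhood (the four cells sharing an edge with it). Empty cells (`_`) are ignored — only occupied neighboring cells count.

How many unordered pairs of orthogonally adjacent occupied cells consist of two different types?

10

Scan each occupied cell's neighbors to the right and below so each pair is counted once.
Row 0: @(0,2)–@(0,3)= @(0,2)–@(1,2)= @(0,3)–%(1,3)≠  → 1/3 unlike.
Row 1: %(1,1)–@(1,2)≠ @(1,2)–%(1,3)≠ %(1,3)–%(2,3)=  → 2/3 unlike.
Row 2: %(2,0)–%(3,0)= %(2,3)–@(3,3)≠  → 1/2 unlike.
Row 3: %(3,0)–@(3,1)≠ %(3,0)–%(4,0)= @(3,1)–@(4,1)= @(3,3)–@(4,3)=  → 1/4 unlike.
Row 4: %(4,0)–@(4,1)≠ %(4,0)–@(5,0)≠ @(4,1)–%(5,1)≠  → 3/3 unlike.
Row 5: @(5,0)–%(5,1)≠ %(5,1)–@(5,2)≠  → 2/2 unlike.
Total adjacent occupied pairs: 17; unlike-type pairs: 10.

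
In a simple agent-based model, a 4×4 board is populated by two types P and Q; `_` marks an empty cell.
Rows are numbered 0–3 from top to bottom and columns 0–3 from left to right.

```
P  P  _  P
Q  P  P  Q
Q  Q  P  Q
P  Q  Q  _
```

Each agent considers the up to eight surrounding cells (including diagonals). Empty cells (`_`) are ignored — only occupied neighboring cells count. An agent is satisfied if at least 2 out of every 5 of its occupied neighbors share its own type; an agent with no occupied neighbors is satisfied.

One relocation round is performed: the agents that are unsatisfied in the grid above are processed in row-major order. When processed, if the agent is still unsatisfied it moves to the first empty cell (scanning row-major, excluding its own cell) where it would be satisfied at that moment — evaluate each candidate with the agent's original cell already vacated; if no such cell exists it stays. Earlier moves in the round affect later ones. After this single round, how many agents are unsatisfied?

Initially unsatisfied (in order): (1,3), (2,2), (3,0).
  (1,3) → (3,3).
  (2,2) → (0,2).
  (3,0) → (1,3).
Resulting grid:
P P P P
Q P P P
Q Q _ Q
_ Q Q Q
All satisfied now.

0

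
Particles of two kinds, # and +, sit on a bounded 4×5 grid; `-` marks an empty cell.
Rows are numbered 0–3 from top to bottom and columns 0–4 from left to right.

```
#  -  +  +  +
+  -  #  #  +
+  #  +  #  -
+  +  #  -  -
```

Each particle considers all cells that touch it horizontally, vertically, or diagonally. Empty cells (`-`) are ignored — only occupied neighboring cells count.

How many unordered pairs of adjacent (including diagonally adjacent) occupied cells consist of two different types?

18

Scan each occupied cell's neighbors to the right and below (and the two forward diagonals) so each pair is counted once.
From row 0: 6 unlike of 10 pairs (running 6/10).
From row 1: 5 unlike of 10 pairs (running 11/20).
From row 2: 6 unlike of 11 pairs (running 17/31).
From row 3: 1 unlike of 2 pairs (running 18/33).
Total adjacent occupied pairs: 33; unlike-type pairs: 18.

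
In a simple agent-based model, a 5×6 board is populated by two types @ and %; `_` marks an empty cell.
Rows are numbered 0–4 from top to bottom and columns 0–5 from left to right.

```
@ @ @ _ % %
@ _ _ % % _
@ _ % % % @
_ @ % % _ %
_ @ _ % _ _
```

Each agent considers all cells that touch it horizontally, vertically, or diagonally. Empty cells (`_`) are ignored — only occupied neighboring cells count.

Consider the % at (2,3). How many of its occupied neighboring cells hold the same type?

Occupied neighbors of (2,3): (1,3)=%, (1,4)=%, (2,2)=%, (2,4)=%, (3,2)=%, (3,3)=%.
Same type (%): 6 of 6.

6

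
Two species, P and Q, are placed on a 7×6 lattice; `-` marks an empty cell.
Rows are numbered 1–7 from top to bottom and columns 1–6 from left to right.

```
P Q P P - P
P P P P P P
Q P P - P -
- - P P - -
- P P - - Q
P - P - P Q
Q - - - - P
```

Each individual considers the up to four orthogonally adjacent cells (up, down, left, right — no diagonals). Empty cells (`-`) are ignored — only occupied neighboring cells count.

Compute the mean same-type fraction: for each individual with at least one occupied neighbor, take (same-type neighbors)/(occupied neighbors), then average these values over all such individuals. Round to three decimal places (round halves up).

(1,1)P 1/2
(1,2)Q 0/3
(1,3)P 2/3
(1,4)P 2/2
(1,6)P 1/1
(2,1)P 2/3
(2,2)P 3/4
(2,3)P 4/4
(2,4)P 3/3
(2,5)P 3/3
(2,6)P 2/2
(3,1)Q 0/2
(3,2)P 2/3
(3,3)P 3/3
(3,5)P 1/1
(4,3)P 3/3
(4,4)P 1/1
(5,2)P 1/1
(5,3)P 3/3
(5,6)Q 1/1
(6,1)P 0/1
(6,3)P 1/1
(6,5)P 0/1
(6,6)Q 1/3
(7,1)Q 0/1
(7,6)P 0/1
Sum over 26 individuals: 1/2 + 0/3 + 2/3 + 2/2 + 1/1 + 2/3 + 3/4 + 4/4 + 3/3 + 3/3 + 2/2 + 0/2 + 2/3 + 3/3 + 1/1 + 3/3 + 1/1 + 1/1 + 3/3 + 1/1 + 0/1 + 1/1 + 0/1 + 1/3 + 0/1 + 0/1 = 211/12; mean = 211/12 ÷ 26 = 211/312 = 0.676282… → 0.676.

0.676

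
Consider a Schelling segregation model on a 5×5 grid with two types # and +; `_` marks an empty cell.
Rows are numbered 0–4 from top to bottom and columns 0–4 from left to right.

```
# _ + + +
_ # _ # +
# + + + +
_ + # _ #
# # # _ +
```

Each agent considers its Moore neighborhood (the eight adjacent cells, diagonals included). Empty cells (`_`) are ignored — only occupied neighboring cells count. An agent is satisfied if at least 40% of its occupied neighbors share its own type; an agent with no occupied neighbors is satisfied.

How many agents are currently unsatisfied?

7

(0,0)# 1/1 ✓
(0,2)+ 1/3 ✗
(0,3)+ 3/4 ✓
(0,4)+ 2/3 ✓
(1,1)# 2/5 ✓
(1,3)# 0/7 ✗
(1,4)+ 4/5 ✓
(2,0)# 1/3 ✗
(2,1)+ 2/5 ✓
(2,2)+ 3/6 ✓
(2,3)+ 3/6 ✓
(2,4)+ 2/4 ✓
(3,1)+ 2/7 ✗
(3,2)# 2/6 ✗
(3,4)# 0/3 ✗
(4,0)# 1/2 ✓
(4,1)# 3/4 ✓
(4,2)# 2/3 ✓
(4,4)+ 0/1 ✗
Unsatisfied: (0,2), (1,3), (2,0), (3,1), (3,2), (3,4), (4,4) — 7 in total.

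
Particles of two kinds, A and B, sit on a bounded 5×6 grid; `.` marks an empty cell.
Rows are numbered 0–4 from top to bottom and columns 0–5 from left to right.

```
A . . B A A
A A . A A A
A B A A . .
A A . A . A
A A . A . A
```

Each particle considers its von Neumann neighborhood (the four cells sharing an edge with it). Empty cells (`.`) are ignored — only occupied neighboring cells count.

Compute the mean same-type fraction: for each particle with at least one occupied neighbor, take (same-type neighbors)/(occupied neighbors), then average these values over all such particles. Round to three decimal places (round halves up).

0.794

Row 0: (0,0)A 1/1 · (0,3)B 0/2 · (0,4)A 2/3 · (0,5)A 2/2
Row 1: (1,0)A 3/3 · (1,1)A 1/2 · (1,3)A 2/3 · (1,4)A 3/3 · (1,5)A 2/2
Row 2: (2,0)A 2/3 · (2,1)B 0/4 · (2,2)A 1/2 · (2,3)A 3/3
Row 3: (3,0)A 3/3 · (3,1)A 2/3 · (3,3)A 2/2 · (3,5)A 1/1
Row 4: (4,0)A 2/2 · (4,1)A 2/2 · (4,3)A 1/1 · (4,5)A 1/1
Sum over 21 particles: 1/1 + 0/2 + 2/3 + 2/2 + 3/3 + 1/2 + 2/3 + 3/3 + 2/2 + 2/3 + 0/4 + 1/2 + 3/3 + 3/3 + 2/3 + 2/2 + 1/1 + 2/2 + 2/2 + 1/1 + 1/1 = 50/3; mean = 50/3 ÷ 21 = 50/63 = 0.793650… → 0.794.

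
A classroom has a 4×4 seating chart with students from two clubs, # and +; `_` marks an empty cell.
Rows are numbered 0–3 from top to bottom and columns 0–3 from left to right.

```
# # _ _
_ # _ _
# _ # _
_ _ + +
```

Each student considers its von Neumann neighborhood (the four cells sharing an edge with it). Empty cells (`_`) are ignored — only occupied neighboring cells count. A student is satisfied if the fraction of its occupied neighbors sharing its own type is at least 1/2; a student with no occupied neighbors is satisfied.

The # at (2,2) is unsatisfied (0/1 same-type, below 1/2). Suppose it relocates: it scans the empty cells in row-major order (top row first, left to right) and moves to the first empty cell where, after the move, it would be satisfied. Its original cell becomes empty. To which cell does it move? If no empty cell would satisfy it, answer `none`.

Vacating (2,2). Empty cells in order:
  (0,2): 1/1 same-type → satisfied — stop here.

(0,2)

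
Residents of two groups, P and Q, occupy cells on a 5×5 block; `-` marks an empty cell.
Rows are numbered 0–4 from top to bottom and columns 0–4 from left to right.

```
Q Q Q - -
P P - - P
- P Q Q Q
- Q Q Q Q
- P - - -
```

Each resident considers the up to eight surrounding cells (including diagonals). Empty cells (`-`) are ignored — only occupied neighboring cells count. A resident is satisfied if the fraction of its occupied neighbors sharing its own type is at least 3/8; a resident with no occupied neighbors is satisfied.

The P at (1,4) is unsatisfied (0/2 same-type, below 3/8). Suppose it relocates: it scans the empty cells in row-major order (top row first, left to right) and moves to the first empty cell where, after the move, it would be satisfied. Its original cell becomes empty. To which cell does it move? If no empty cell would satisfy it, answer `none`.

(0,4)

Vacating (1,4). Empty cells in order:
  (0,3): 0/1 same-type → still unsatisfied.
  (0,4): 0/0 same-type → satisfied — stop here.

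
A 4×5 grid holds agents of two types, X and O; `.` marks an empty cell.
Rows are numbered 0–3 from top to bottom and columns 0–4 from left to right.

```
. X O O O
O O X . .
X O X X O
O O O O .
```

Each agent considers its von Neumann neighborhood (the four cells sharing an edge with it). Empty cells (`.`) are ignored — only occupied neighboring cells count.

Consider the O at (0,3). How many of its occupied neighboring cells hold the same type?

Occupied neighbors of (0,3): (0,2)=O, (0,4)=O.
Same type (O): 2 of 2.

2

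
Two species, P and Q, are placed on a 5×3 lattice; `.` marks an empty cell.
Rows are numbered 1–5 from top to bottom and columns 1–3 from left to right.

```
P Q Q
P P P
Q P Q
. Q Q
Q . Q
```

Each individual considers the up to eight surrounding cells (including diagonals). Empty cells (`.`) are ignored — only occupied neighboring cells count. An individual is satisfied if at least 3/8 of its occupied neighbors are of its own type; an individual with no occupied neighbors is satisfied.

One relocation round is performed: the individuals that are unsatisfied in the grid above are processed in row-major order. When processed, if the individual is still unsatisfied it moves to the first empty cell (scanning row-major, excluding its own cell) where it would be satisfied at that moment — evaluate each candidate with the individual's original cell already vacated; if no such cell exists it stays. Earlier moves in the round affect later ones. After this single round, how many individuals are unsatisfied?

Initially unsatisfied (in order): (1,2), (1,3), (3,1).
  (1,2) → (4,1).
  (1,3) → (5,2).
  (3,1): now satisfied by earlier moves; stays.
Resulting grid:
P . .
P P P
Q P Q
Q Q Q
Q Q Q
All satisfied now.

0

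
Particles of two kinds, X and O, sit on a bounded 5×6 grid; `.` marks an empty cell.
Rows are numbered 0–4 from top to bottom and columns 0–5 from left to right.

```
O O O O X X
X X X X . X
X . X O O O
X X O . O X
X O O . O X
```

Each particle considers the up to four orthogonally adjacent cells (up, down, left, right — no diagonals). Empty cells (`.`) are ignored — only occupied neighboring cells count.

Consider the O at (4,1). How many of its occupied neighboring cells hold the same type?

1

Occupied neighbors of (4,1): (3,1)=X, (4,0)=X, (4,2)=O.
Same type (O): 1 of 3.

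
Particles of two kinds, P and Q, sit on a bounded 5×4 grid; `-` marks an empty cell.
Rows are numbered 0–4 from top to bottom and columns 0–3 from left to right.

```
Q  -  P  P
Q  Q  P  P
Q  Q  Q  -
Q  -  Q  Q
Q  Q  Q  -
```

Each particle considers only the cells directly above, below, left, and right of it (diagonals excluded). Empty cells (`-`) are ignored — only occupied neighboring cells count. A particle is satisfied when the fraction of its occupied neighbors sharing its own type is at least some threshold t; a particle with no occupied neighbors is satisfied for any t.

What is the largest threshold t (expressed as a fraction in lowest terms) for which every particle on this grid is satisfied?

1/2

(0,0)Q 1/1
(0,2)P 2/2
(0,3)P 2/2
(1,0)Q 3/3
(1,1)Q 2/3
(1,2)P 2/4
(1,3)P 2/2
(2,0)Q 3/3
(2,1)Q 3/3
(2,2)Q 2/3
(3,0)Q 2/2
(3,2)Q 3/3
(3,3)Q 1/1
(4,0)Q 2/2
(4,1)Q 2/2
(4,2)Q 2/2
The smallest same-type fraction is 2/4 at (1,2), which reduces to 1/2. Any threshold above that leaves this particle unsatisfied.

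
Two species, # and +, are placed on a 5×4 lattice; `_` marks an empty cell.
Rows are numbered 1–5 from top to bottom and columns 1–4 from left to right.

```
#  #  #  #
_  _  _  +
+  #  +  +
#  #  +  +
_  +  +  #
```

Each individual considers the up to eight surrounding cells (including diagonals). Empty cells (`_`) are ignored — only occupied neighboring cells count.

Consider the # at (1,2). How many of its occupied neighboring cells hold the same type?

2

Occupied neighbors of (1,2): (1,1)=#, (1,3)=#.
Same type (#): 2 of 2.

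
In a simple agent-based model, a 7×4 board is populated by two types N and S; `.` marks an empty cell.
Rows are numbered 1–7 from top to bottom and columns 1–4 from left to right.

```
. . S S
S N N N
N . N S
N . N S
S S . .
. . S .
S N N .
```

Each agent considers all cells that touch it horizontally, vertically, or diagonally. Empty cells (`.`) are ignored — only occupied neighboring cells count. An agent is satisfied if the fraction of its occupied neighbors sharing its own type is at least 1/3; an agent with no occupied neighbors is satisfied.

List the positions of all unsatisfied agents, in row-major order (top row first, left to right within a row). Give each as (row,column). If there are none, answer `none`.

(1,3), (2,1), (3,4), (4,3), (7,1)

Row 1: (1,3)S 1/4 ✗ · (1,4)S 1/3 ✓
Row 2: (2,1)S 0/2 ✗ · (2,2)N 3/5 ✓ · (2,3)N 3/6 ✓ · (2,4)N 2/5 ✓
Row 3: (3,1)N 2/3 ✓ · (3,3)N 4/6 ✓ · (3,4)S 1/5 ✗
Row 4: (4,1)N 1/3 ✓ · (4,3)N 1/4 ✗ · (4,4)S 1/3 ✓
Row 5: (5,1)S 1/2 ✓ · (5,2)S 2/4 ✓
Row 6: (6,3)S 1/3 ✓
Row 7: (7,1)S 0/1 ✗ · (7,2)N 1/3 ✓ · (7,3)N 1/2 ✓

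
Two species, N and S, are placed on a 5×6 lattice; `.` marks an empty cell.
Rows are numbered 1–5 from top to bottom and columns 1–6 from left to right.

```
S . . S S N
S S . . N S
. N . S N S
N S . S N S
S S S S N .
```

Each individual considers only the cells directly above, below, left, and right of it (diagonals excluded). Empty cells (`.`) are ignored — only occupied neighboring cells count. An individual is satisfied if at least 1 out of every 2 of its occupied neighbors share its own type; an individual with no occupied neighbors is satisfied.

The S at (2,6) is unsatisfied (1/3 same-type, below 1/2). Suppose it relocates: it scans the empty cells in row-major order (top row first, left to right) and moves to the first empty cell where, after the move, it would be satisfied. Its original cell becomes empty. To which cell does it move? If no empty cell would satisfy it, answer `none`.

(1,2)

Vacating (2,6). Empty cells in order:
  (1,2): 2/2 same-type → satisfied — stop here.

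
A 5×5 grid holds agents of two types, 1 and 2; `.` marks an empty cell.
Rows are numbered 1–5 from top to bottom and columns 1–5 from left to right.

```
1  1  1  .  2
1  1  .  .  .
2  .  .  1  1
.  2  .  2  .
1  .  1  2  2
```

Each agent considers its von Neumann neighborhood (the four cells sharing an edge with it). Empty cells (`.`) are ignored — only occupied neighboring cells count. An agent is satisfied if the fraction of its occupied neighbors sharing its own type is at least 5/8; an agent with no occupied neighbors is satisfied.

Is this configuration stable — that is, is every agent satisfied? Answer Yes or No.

Row 1: (1,1)1 2/2 satisfied · (1,2)1 3/3 satisfied · (1,3)1 1/1 satisfied · (1,5)2 0/0 satisfied
Row 2: (2,1)1 2/3 satisfied · (2,2)1 2/2 satisfied
Row 3: (3,1)2 0/1 not · (3,4)1 1/2 not · (3,5)1 1/1 satisfied
Row 4: (4,2)2 0/0 satisfied · (4,4)2 1/2 not
Row 5: (5,1)1 0/0 satisfied · (5,3)1 0/1 not · (5,4)2 2/3 satisfied · (5,5)2 1/1 satisfied
For instance (3,1) has only 0/1 same-type neighbors, below 5/8.

No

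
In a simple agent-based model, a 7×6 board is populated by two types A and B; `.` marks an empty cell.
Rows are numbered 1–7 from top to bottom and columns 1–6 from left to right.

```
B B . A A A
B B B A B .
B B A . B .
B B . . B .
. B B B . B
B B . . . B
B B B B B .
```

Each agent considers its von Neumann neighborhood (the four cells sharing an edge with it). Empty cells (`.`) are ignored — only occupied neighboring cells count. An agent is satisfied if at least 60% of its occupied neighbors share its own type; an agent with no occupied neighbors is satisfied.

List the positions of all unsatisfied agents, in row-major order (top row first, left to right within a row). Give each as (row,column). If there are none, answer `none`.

Row 1: (1,1)B 2/2 satisfied · (1,2)B 2/2 satisfied · (1,4)A 2/2 satisfied · (1,5)A 2/3 satisfied · (1,6)A 1/1 satisfied
Row 2: (2,1)B 3/3 satisfied · (2,2)B 4/4 satisfied · (2,3)B 1/3 not · (2,4)A 1/3 not · (2,5)B 1/3 not
Row 3: (3,1)B 3/3 satisfied · (3,2)B 3/4 satisfied · (3,3)A 0/2 not · (3,5)B 2/2 satisfied
Row 4: (4,1)B 2/2 satisfied · (4,2)B 3/3 satisfied · (4,5)B 1/1 satisfied
Row 5: (5,2)B 3/3 satisfied · (5,3)B 2/2 satisfied · (5,4)B 1/1 satisfied · (5,6)B 1/1 satisfied
Row 6: (6,1)B 2/2 satisfied · (6,2)B 3/3 satisfied · (6,6)B 1/1 satisfied
Row 7: (7,1)B 2/2 satisfied · (7,2)B 3/3 satisfied · (7,3)B 2/2 satisfied · (7,4)B 2/2 satisfied · (7,5)B 1/1 satisfied

(2,3), (2,4), (2,5), (3,3)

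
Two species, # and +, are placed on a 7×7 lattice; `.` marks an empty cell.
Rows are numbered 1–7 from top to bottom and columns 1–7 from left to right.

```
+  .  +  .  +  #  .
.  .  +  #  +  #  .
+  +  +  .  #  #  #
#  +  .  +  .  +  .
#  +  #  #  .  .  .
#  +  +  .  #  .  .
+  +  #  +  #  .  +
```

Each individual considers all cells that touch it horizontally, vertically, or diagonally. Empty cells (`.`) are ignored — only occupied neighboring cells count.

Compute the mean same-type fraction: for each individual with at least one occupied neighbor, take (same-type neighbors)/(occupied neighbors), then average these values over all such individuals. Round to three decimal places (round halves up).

0.445

(1,1)+ — no occupied neighbors
(1,3)+ 1/2
(1,5)+ 1/4
(1,6)# 1/3
(2,3)+ 3/4
(2,4)# 1/6
(2,5)+ 1/6
(2,6)# 4/6
(3,1)+ 2/3
(3,2)+ 4/5
(3,3)+ 4/5
(3,5)# 3/6
(3,6)# 3/5
(3,7)# 2/3
(4,1)# 1/5
(4,2)+ 4/7
(4,4)+ 1/4
(4,6)+ 0/3
(5,1)# 2/5
(5,2)+ 3/7
(5,3)# 1/6
(5,4)# 2/4
(6,1)# 1/5
(6,2)+ 4/8
(6,3)+ 4/7
(6,5)# 2/3
(7,1)+ 2/3
(7,2)+ 3/5
(7,3)# 0/4
(7,4)+ 1/4
(7,5)# 1/2
(7,7)+ — no occupied neighbors
Sum over 30 individuals: 1/2 + 1/4 + 1/3 + 3/4 + 1/6 + 1/6 + 4/6 + 2/3 + 4/5 + 4/5 + 3/6 + 3/5 + 2/3 + 1/5 + 4/7 + 1/4 + 0/3 + 2/5 + 3/7 + 1/6 + 2/4 + 1/5 + 4/8 + 4/7 + 2/3 + 2/3 + 3/5 + 0/4 + 1/4 + 1/2 = 2801/210; mean = 2801/210 ÷ 30 = 2801/6300 = 0.444603… → 0.445.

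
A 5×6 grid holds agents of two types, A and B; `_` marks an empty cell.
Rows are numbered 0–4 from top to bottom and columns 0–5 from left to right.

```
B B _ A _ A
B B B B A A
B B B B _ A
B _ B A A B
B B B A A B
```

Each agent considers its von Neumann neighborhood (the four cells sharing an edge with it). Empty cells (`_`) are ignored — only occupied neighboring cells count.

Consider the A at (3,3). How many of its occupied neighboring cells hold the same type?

Occupied neighbors of (3,3): (2,3)=B, (4,3)=A, (3,2)=B, (3,4)=A.
Same type (A): 2 of 4.

2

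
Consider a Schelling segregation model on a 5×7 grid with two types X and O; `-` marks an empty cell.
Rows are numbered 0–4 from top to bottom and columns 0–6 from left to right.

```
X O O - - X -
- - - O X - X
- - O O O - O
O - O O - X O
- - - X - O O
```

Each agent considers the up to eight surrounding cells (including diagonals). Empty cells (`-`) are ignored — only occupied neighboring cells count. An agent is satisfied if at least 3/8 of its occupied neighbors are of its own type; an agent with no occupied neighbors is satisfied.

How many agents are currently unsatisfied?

Row 0: (0,0)X 0/1 unhappy · (0,1)O 1/2 ok · (0,2)O 2/2 ok · (0,5)X 2/2 ok
Row 1: (1,3)O 4/5 ok · (1,4)X 1/4 unhappy · (1,6)X 1/2 ok
Row 2: (2,2)O 4/4 ok · (2,3)O 5/6 ok · (2,4)O 3/5 ok · (2,6)O 1/3 unhappy
Row 3: (3,0)O 0/0 ok · (3,2)O 3/4 ok · (3,3)O 4/5 ok · (3,5)X 0/5 unhappy · (3,6)O 3/4 ok
Row 4: (4,3)X 0/2 unhappy · (4,5)O 2/3 ok · (4,6)O 2/3 ok
Unsatisfied: (0,0), (1,4), (2,6), (3,5), (4,3) — 5 in total.

5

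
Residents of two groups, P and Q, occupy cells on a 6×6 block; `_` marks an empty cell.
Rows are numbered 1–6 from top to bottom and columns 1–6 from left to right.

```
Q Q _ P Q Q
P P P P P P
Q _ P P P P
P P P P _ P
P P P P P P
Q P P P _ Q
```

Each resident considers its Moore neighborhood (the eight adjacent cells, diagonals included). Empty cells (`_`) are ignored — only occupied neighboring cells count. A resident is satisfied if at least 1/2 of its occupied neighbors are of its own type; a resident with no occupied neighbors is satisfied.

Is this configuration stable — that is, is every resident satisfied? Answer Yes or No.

(1,1)Q 1/3 not
(1,2)Q 1/4 not
(1,4)P 3/4 satisfied
(1,5)Q 1/5 not
(1,6)Q 1/3 not
(2,1)P 1/4 not
(2,2)P 3/6 satisfied
(2,3)P 5/6 satisfied
(2,4)P 6/7 satisfied
(2,5)P 6/8 satisfied
(2,6)P 3/5 satisfied
(3,1)Q 0/4 not
(3,3)P 7/7 satisfied
(3,4)P 7/7 satisfied
(3,5)P 7/7 satisfied
(3,6)P 4/4 satisfied
(4,1)P 3/4 satisfied
(4,2)P 6/7 satisfied
(4,3)P 7/7 satisfied
(4,4)P 7/7 satisfied
(4,6)P 4/4 satisfied
(5,1)P 4/5 satisfied
(5,2)P 7/8 satisfied
(5,3)P 8/8 satisfied
(5,4)P 6/6 satisfied
(5,5)P 5/6 satisfied
(5,6)P 2/3 satisfied
(6,1)Q 0/3 not
(6,2)P 4/5 satisfied
(6,3)P 5/5 satisfied
(6,4)P 4/4 satisfied
(6,6)Q 0/2 not
For instance (1,1) has only 1/3 same-type neighbors, below 1/2.

No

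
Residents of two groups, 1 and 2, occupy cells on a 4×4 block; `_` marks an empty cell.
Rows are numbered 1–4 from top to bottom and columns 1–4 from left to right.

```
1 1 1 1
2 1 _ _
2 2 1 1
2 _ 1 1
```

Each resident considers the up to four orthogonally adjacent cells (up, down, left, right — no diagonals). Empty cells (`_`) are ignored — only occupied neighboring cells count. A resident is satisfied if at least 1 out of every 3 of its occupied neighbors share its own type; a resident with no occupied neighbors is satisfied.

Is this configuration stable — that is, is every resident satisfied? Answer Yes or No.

Yes

Row 1: (1,1)1 1/2 satisfied · (1,2)1 3/3 satisfied · (1,3)1 2/2 satisfied · (1,4)1 1/1 satisfied
Row 2: (2,1)2 1/3 satisfied · (2,2)1 1/3 satisfied
Row 3: (3,1)2 3/3 satisfied · (3,2)2 1/3 satisfied · (3,3)1 2/3 satisfied · (3,4)1 2/2 satisfied
Row 4: (4,1)2 1/1 satisfied · (4,3)1 2/2 satisfied · (4,4)1 2/2 satisfied
All meet the threshold, so the configuration is stable.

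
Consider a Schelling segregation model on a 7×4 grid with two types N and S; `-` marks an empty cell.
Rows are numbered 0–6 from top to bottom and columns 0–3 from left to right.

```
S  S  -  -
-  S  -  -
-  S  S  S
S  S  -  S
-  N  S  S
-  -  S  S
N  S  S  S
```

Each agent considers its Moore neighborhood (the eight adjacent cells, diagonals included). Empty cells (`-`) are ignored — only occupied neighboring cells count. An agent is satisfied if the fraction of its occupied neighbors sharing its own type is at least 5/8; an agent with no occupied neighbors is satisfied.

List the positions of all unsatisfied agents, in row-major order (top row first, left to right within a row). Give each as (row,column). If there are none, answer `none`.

(4,1), (6,0)

Row 0: (0,0)S 2/2 satisfied · (0,1)S 2/2 satisfied
Row 1: (1,1)S 4/4 satisfied
Row 2: (2,1)S 4/4 satisfied · (2,2)S 5/5 satisfied · (2,3)S 2/2 satisfied
Row 3: (3,0)S 2/3 satisfied · (3,1)S 4/5 satisfied · (3,3)S 4/4 satisfied
Row 4: (4,1)N 0/4 not · (4,2)S 5/6 satisfied · (4,3)S 4/4 satisfied
Row 5: (5,2)S 6/7 satisfied · (5,3)S 5/5 satisfied
Row 6: (6,0)N 0/1 not · (6,1)S 2/3 satisfied · (6,2)S 4/4 satisfied · (6,3)S 3/3 satisfied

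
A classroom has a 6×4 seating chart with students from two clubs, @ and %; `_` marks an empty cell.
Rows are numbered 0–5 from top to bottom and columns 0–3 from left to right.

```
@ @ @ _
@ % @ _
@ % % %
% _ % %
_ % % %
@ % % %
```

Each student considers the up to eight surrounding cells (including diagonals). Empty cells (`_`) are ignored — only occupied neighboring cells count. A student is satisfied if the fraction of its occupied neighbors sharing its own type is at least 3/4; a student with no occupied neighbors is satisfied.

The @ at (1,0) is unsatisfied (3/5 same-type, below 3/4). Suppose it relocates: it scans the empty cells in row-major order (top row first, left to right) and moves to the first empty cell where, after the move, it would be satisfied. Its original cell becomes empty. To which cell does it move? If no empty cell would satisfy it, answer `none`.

(0,3)

Vacating (1,0). Empty cells in order:
  (0,3): 2/2 same-type → satisfied — stop here.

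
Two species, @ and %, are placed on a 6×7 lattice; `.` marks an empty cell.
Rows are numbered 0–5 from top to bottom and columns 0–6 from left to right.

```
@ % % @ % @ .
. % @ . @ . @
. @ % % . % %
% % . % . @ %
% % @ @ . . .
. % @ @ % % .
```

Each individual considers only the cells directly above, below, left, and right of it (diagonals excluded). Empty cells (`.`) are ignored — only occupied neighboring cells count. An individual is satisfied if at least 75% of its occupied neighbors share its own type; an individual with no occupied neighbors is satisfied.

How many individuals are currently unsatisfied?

24

Row 0: (0,0)@ 0/1 not · (0,1)% 2/3 not · (0,2)% 1/3 not · (0,3)@ 0/2 not · (0,4)% 0/3 not · (0,5)@ 0/1 not
Row 1: (1,1)% 1/3 not · (1,2)@ 0/3 not · (1,4)@ 0/1 not · (1,6)@ 0/1 not
Row 2: (2,1)@ 0/3 not · (2,2)% 1/3 not · (2,3)% 2/2 satisfied · (2,5)% 1/2 not · (2,6)% 2/3 not
Row 3: (3,0)% 2/2 satisfied · (3,1)% 2/3 not · (3,3)% 1/2 not · (3,5)@ 0/2 not · (3,6)% 1/2 not
Row 4: (4,0)% 2/2 satisfied · (4,1)% 3/4 satisfied · (4,2)@ 2/3 not · (4,3)@ 2/3 not
Row 5: (5,1)% 1/2 not · (5,2)@ 2/3 not · (5,3)@ 2/3 not · (5,4)% 1/2 not · (5,5)% 1/1 satisfied
Unsatisfied: (0,0), (0,1), (0,2), (0,3), (0,4), (0,5), (1,1), (1,2), (1,4), (1,6), (2,1), (2,2), (2,5), (2,6), (3,1), (3,3), (3,5), (3,6), (4,2), (4,3), (5,1), (5,2), (5,3), (5,4) — 24 in total.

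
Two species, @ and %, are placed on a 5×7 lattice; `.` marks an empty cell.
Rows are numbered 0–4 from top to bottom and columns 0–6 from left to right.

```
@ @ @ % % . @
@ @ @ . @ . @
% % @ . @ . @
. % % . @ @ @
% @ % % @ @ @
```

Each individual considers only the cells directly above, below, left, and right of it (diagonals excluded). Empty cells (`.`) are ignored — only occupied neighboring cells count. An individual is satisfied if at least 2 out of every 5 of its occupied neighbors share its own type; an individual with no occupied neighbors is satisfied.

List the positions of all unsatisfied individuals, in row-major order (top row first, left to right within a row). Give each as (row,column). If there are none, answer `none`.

(0,0)@ 2/2 ok
(0,1)@ 3/3 ok
(0,2)@ 2/3 ok
(0,3)% 1/2 ok
(0,4)% 1/2 ok
(0,6)@ 1/1 ok
(1,0)@ 2/3 ok
(1,1)@ 3/4 ok
(1,2)@ 3/3 ok
(1,4)@ 1/2 ok
(1,6)@ 2/2 ok
(2,0)% 1/2 ok
(2,1)% 2/4 ok
(2,2)@ 1/3 unhappy
(2,4)@ 2/2 ok
(2,6)@ 2/2 ok
(3,1)% 2/3 ok
(3,2)% 2/3 ok
(3,4)@ 3/3 ok
(3,5)@ 3/3 ok
(3,6)@ 3/3 ok
(4,0)% 0/1 unhappy
(4,1)@ 0/3 unhappy
(4,2)% 2/3 ok
(4,3)% 1/2 ok
(4,4)@ 2/3 ok
(4,5)@ 3/3 ok
(4,6)@ 2/2 ok

(2,2), (4,0), (4,1)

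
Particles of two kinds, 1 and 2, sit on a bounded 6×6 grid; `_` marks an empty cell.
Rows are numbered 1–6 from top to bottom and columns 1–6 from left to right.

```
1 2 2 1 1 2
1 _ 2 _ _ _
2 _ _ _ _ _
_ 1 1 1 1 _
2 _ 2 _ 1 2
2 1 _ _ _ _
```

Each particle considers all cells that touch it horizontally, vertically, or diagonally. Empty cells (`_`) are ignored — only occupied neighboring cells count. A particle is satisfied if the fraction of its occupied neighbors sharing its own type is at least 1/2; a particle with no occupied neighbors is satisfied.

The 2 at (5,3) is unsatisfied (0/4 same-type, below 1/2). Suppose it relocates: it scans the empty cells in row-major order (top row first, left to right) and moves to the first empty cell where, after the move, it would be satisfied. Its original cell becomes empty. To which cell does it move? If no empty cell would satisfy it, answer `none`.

(2,2)

Vacating (5,3). Empty cells in order:
  (2,2): 4/6 same-type → satisfied — stop here.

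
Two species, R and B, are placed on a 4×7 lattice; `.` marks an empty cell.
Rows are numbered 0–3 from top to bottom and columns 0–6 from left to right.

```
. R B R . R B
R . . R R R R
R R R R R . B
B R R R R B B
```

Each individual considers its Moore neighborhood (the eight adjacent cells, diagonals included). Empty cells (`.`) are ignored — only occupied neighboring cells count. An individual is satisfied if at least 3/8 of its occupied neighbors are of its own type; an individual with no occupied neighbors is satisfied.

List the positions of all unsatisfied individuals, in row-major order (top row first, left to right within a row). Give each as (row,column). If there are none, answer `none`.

Row 0: (0,1)R 1/2 ✓ · (0,2)B 0/3 ✗ · (0,3)R 2/3 ✓ · (0,5)R 3/4 ✓ · (0,6)B 0/3 ✗
Row 1: (1,0)R 3/3 ✓ · (1,3)R 5/6 ✓ · (1,4)R 6/6 ✓ · (1,5)R 4/6 ✓ · (1,6)R 2/4 ✓
Row 2: (2,0)R 3/4 ✓ · (2,1)R 5/6 ✓ · (2,2)R 6/6 ✓ · (2,3)R 7/7 ✓ · (2,4)R 6/7 ✓ · (2,6)B 2/4 ✓
Row 3: (3,0)B 0/3 ✗ · (3,1)R 4/5 ✓ · (3,2)R 5/5 ✓ · (3,3)R 5/5 ✓ · (3,4)R 3/4 ✓ · (3,5)B 2/4 ✓ · (3,6)B 2/2 ✓

(0,2), (0,6), (3,0)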